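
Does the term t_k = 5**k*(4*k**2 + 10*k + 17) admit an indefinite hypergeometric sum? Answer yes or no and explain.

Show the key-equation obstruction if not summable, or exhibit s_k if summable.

Yes. s_k = 5**k*(k**2 + 3).

Step 1: r(k) = 5*(4*k**2 + 18*k + 31)/(4*k**2 + 10*k + 17).
So A=5 and B=1, with C=k**2 + 5*k/2 + 17/4.
Solve (5)·f(k+1) − (1)·f(k) = k**2 + 5*k/2 + 17/4.
deg f ≤ 2 (via 0,0,2).
A polynomial solution: f(k) = (k**2 + 3)/4.
Certificate R = B(k−1)f/C = (k**2 + 3)/(4*k**2 + 10*k + 17) gives s_k = 5**k*(k**2 + 3).
Verify: 5**k*(4*k**2 + 10*k + 17) matches t_k.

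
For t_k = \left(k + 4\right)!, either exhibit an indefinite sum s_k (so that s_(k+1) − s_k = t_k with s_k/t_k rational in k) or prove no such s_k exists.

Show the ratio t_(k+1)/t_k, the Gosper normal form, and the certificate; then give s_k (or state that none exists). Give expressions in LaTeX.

not Gosper-summable; s_k does not exist

Compute t_(k+1)/t_k: get k + 5.
Factor: A=k + 5; B=1; C=1.
Need (k + 5)·f(k+1) − (1)·f(k) = 1.
Degrees (1,0,0) ⇒ d ≤ -1.
Negative degree bound (-1): no f exists, t_k not Gosper-summable.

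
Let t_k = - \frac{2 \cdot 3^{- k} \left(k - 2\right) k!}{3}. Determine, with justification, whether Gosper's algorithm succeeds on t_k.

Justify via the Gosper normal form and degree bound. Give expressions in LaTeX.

Yes. s_k = - 2 \cdot 3^{- k} k!.

The ratio is (k**2 - 1)/(3*(k - 2)).
Take A(k)=k/3 + 1/3, B(k)=1, C(k)=k - 2.
Solve (k/3 + 1/3)·f(k+1) − (1)·f(k) = k - 2.
deg f ≤ 0 (via 1,0,1).
A polynomial solution: f(k) = 3.
Then R = B(k−1)f/C = 3/(k - 2), so s_k = R(k)·t_k = -2*factorial(k)/3**k.
s_(k+1) − s_k = -2*(k - 2)*factorial(k)/(3*3**k) = t_k.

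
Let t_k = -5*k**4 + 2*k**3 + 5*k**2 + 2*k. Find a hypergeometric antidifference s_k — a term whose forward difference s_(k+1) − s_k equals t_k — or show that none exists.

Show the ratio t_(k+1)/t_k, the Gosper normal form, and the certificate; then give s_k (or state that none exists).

s_k = k**2*(-k**3 + 3*k**2 - k - 1)

Compute t_(k+1)/t_k: get (5*k**4 + 18*k**3 + 19*k**2 + 2*k - 4)/(k*(5*k**3 - 2*k**2 - 5*k - 2)).
Factor: A=1; B=1; C=k**4 - 2*k**3/5 - k**2 - 2*k/5.
Set up (1)·f(k+1) − (1)·f(k) − (k**4 - 2*k**3/5 - k**2 - 2*k/5) = 0.
Bound: deg f ≤ 5.
Solving with deg f ≤ 5: f(k) = k**2*(k - 1)*(k**2 - 2*k - 1)/5.
R(k) = B(k−1)·f(k)/C(k) = k*(k - 1)*(k**2 - 2*k - 1)/(5*k**3 - 2*k**2 - 5*k - 2); s_k = R·t_k = k**2*(-k**3 + 3*k**2 - k - 1).
Verify: k*(-5*k**3 + 2*k**2 + 5*k + 2) matches t_k.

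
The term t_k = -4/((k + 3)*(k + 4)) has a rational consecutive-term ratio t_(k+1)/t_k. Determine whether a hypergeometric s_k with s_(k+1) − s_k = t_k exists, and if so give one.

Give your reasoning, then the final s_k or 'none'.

r(k) = (k + 3)/(k + 5) after simplifying.
So A=k + 3 and B=k + 5, with C=1.
Key eq: (k + 3)·f(k+1) = (k + 4)·f(k) + (1).
From deg A=1, deg B=1, deg C=0: d=1.
A polynomial solution: f(k) = k/3.
Certificate R = B(k−1)f/C = k*(k + 4)/3 gives s_k = -4*k/(3*k + 9).
s_(k+1) − s_k = -4/(k**2 + 7*k + 12) = t_k.

s_k = -4*k/(3*k + 9)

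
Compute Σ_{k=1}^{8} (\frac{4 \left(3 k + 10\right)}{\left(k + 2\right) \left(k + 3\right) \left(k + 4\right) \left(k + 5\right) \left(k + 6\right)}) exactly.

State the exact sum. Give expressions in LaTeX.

r(k) = (k + 2)*(3*k + 13)/((k + 7)*(3*k + 10)) after simplifying.
Factor: A=k + 2; B=k + 7; C=k + 10/3.
f must satisfy (k + 2)·f(k+1) − (k + 6)·f(k) = k + 10/3.
Bound: deg f ≤ 4.
Solving with deg f ≤ 4: f(k) = k*(k + 3)*(k**2 + 11*k + 38)/120.
Certificate R = B(k−1)f/C = k*(k + 3)*(k + 6)*(k**2 + 11*k + 38)/(40*(3*k + 10)) gives s_k = k*(k**2 + 11*k + 38)/(10*(k**3 + 11*k**2 + 38*k + 40)).
Verify: 4*(3*k + 10)/(k**5 + 20*k**4 + 155*k**3 + 580*k**2 + 1044*k + 720) matches t_k.
Evaluate s at k=9 and k=1: 981/10010 and 1/18; difference 1912/45045.

Σ = 1912/45045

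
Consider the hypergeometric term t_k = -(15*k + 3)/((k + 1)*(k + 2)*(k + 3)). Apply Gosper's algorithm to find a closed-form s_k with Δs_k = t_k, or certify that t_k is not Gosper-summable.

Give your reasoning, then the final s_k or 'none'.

Compute t_(k+1)/t_k: get (k + 1)*(5*k + 6)/((k + 4)*(5*k + 1)).
Normal form (A,B,C) = (k + 1, k + 4, k + 1/5).
Key eq: (k + 1)·f(k+1) = (k + 3)·f(k) + (k + 1/5).
From deg A=1, deg B=1, deg C=1: d=2.
Match coefficients ⇒ f(k) = k*(3*k - 1)/10.
Certificate R = B(k−1)f/C = k*(k + 3)*(3*k - 1)/(2*(5*k + 1)) gives s_k = -3*k*(3*k - 1)/(2*(k + 1)*(k + 2)).
s_(k+1) − s_k = 3*(-5*k - 1)/(k**3 + 6*k**2 + 11*k + 6) = t_k.

s_k = -3*k*(3*k - 1)/(2*(k + 1)*(k + 2))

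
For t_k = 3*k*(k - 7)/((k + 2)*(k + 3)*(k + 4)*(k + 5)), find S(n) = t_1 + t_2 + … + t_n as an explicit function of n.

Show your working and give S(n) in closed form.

Ratio r(k) = (k - 6)*(k + 1)*(k + 2)/(k*(k - 7)*(k + 6)).
Gosper form: A/B · C(k+1)/C(k) with A=k + 2, B=k + 6, C=k**2 - 7*k.
Set up (k + 2)·f(k+1) − (k + 5)·f(k) − (k**2 - 7*k) = 0.
From deg A=1, deg B=1, deg C=2: d=3.
Solve for f: f(k) = -k*(k - 1) (degree 2 ≤ 3).
So s_k = (B(k−1)f/C)·t_k = (-(k - 1)*(k + 5)/(k - 7))·t_k = -3*k*(k - 1)/((k + 2)*(k + 3)*(k + 4)).
Check: Δs_k = 3*k*(k - 7)/(k**4 + 14*k**3 + 71*k**2 + 154*k + 120). ✓
s_(n+1) = 3*n*(-n - 1)/(n**3 + 12*n**2 + 47*n + 60) and s_(1) = 0, so S(n) = 3*n*(-n - 1)/(n**3 + 12*n**2 + 47*n + 60).

S(n) = 3*n*(-n - 1)/(n**3 + 12*n**2 + 47*n + 60)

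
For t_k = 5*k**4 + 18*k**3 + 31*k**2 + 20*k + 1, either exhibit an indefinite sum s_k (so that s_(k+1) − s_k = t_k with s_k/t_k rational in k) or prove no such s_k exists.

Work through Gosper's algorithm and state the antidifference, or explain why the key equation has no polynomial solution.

s_k = k*(k**4 + 2*k**3 + 3*k**2 - k - 4)

Step 1: r(k) = (5*k**4 + 38*k**3 + 115*k**2 + 156*k + 75)/(5*k**4 + 18*k**3 + 31*k**2 + 20*k + 1).
Normal form (A,B,C) = (1, 1, k**4 + 18*k**3/5 + 31*k**2/5 + 4*k + 1/5).
Key eq: (1)·f(k+1) = (1)·f(k) + (k**4 + 18*k**3/5 + 31*k**2/5 + 4*k + 1/5).
deg f ≤ 5 (via 0,0,4).
A polynomial solution: f(k) = k*(k**4 + 2*k**3 + 3*k**2 - k - 4)/5.
So s_k = (B(k−1)f/C)·t_k = (k*(k**4 + 2*k**3 + 3*k**2 - k - 4)/(5*k**4 + 18*k**3 + 31*k**2 + 20*k + 1))·t_k = k*(k**4 + 2*k**3 + 3*k**2 - k - 4).
Check: Δs_k = 5*k**4 + 18*k**3 + 31*k**2 + 20*k + 1. ✓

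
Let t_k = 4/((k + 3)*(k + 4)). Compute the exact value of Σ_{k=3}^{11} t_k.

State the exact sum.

Compute t_(k+1)/t_k: get (k + 3)/(k + 5).
Gosper form: A/B · C(k+1)/C(k) with A=k + 3, B=k + 5, C=1.
Need (k + 3)·f(k+1) − (k + 4)·f(k) = 1.
Degrees (1,1,0) ⇒ d ≤ 1.
Solve for f: f(k) = k/3 (degree 1 ≤ 1).
Certificate R = B(k−1)f/C = k*(k + 4)/3 gives s_k = 4*k/(3*(k + 3)).
Check: Δs_k = 4/(k**2 + 7*k + 12). ✓
Evaluate s at k=12 and k=3: 16/15 and 2/3; difference 2/5.

Σ = 2/5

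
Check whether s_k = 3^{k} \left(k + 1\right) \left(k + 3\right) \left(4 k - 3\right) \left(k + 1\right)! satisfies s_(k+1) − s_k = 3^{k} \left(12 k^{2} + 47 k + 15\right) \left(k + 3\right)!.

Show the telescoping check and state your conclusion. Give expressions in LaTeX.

s_(k+1) = 3**(k + 1)*(k + 2)*(k + 4)*(4*k + 1)*factorial(k + 2)
s_(k+1) − s_k = 3**k*(12*k**4 + 95*k**3 + 251*k**2 + 252*k + 57)*factorial(k + 1)
(s_(k+1) − s_k) − t_k = -3**k*(12*k**3 + 71*k**2 + 105*k + 33)*factorial(k + 1)

Invalid: residual - 3^{k} \left(12 k^{3} + 71 k^{2} + 105 k + 33\right) \left(k + 1\right)! ≠ 0.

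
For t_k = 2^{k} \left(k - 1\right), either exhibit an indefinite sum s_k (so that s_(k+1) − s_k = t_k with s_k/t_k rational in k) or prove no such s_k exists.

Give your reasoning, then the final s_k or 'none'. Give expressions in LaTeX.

s_k = 2^{k} \left(k - 3\right)

Step 1: r(k) = 2*k/(k - 1).
Gosper form: A/B · C(k+1)/C(k) with A=2, B=1, C=k - 1.
f must satisfy (2)·f(k+1) − (1)·f(k) = k - 1.
From deg A=0, deg B=0, deg C=1: d=1.
Match coefficients ⇒ f(k) = k - 3.
Get s_k = R·t_k = 2**k*(k - 3) with R(k) = B(k−1)f(k)/C(k) = (k - 3)/(k - 1).
Verify: 2**k*(k - 1) matches t_k.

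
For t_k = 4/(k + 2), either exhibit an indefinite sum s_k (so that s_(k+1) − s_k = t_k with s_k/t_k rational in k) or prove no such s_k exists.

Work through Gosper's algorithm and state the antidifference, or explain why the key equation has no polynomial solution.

r(k) = (k + 2)/(k + 3) after simplifying.
A = k + 2, B = k + 3, C = 1.
Solve (k + 2)·f(k+1) − (k + 2)·f(k) = 1.
d = 0 from the (1,1,0) case.
Put f(k) = c0: A·f(k+1) − B(k−1)·f(k) − C = -1; need -1 = 0 — inconsistent ⇒ no f, not summable.

none — t_k is not Gosper-summable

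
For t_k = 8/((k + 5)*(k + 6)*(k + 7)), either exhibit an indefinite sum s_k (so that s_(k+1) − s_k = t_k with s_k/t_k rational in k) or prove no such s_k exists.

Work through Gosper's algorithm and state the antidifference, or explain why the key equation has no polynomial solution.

t_(k+1)/t_k = (k + 5)/(k + 8).
Take A(k)=k + 5, B(k)=k + 8, C(k)=1.
Set up (k + 5)·f(k+1) − (k + 7)·f(k) − (1) = 0.
Degrees (1,1,0) ⇒ d ≤ 2.
Solving with deg f ≤ 2: f(k) = k*(k + 11)/60.
Then R = B(k−1)f/C = k*(k + 7)*(k + 11)/60, so s_k = R(k)·t_k = 2*k*(k + 11)/(15*(k + 5)*(k + 6)).
Verify: 8/(k**3 + 18*k**2 + 107*k + 210) matches t_k.

s_k = 2*k*(k + 11)/(15*(k + 5)*(k + 6))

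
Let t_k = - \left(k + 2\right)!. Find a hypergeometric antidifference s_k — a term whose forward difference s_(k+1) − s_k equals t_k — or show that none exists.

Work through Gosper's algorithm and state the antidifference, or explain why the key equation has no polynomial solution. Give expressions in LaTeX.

none (Gosper's algorithm certifies no s_k)

Step 1: r(k) = k + 3.
A = k + 3, B = 1, C = 1.
Key eq: (k + 3)·f(k+1) = (1)·f(k) + (1).
deg f ≤ -1 (via 1,0,0).
Negative degree bound (-1): no f exists, t_k not Gosper-summable.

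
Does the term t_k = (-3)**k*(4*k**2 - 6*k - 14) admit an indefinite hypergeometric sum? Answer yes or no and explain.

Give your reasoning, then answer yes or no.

Step 1: r(k) = 3*(-2*k**2 - k + 8)/(2*k**2 - 3*k - 7).
Factor: A=-3; B=1; C=k**2 - 3*k/2 - 7/2.
Need (-3)·f(k+1) − (1)·f(k) = k**2 - 3*k/2 - 7/2.
Bound: deg f ≤ 2.
A polynomial solution: f(k) = -(k**2 - 3*k - 2)/4.
R(k) = B(k−1)·f(k)/C(k) = -(k**2 - 3*k - 2)/(2*(2*k**2 - 3*k - 7)); s_k = R·t_k = (-3)**k*(-k**2 + 3*k + 2).
s_(k+1) − s_k = (-3)**k*(4*k**2 - 6*k - 14) = t_k.

Yes. s_k = (-3)**k*(-k**2 + 3*k + 2).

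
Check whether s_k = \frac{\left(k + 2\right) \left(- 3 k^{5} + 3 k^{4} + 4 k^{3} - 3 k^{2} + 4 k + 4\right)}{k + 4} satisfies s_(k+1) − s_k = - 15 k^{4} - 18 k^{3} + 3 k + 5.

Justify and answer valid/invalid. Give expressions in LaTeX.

Invalid: residual \frac{2 \left(12 k^{5} + 81 k^{4} + 76 k^{3} - 6 k^{2} - 13 k - 16\right)}{k^{2} + 9 k + 20} ≠ 0.

s_(k+1) = (-3*k**6 - 21*k**5 - 50*k**4 - 45*k**3 - 2*k**2 + 30*k + 27)/(k + 5)
s_(k+1) − s_k = (-15*k**6 - 129*k**5 - 300*k**4 - 205*k**3 + 20*k**2 + 79*k + 68)/(k**2 + 9*k + 20)
(s_(k+1) − s_k) − t_k = 2*(12*k**5 + 81*k**4 + 76*k**3 - 6*k**2 - 13*k - 16)/(k**2 + 9*k + 20)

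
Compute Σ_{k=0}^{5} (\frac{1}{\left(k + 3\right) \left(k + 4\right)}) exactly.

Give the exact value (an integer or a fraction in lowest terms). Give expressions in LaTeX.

Σ = 2/9

r(k) = (k + 3)/(k + 5) after simplifying.
Take A(k)=k + 3, B(k)=k + 5, C(k)=1.
Solve (k + 3)·f(k+1) − (k + 4)·f(k) = 1.
Degrees (1,1,0) ⇒ d ≤ 1.
Match coefficients ⇒ f(k) = k/3.
Then R = B(k−1)f/C = k*(k + 4)/3, so s_k = R(k)·t_k = k/(3*(k + 3)).
Δs = 1/(k**2 + 7*k + 12), as required.
Σ_(k=0)^(5) t_k = s_(6) − s_(0) = 2/9 − (0) = 2/9.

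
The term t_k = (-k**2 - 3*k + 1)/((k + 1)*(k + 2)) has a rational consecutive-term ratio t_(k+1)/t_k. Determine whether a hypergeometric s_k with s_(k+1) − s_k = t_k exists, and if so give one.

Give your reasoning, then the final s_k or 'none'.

t_(k+1)/t_k = (k + 1)*(3*k + (k + 1)**2 + 2)/((k + 3)*(k**2 + 3*k - 1)).
A = k + 1, B = k + 3, C = k**2 + 3*k - 1.
Need (k + 1)·f(k+1) − (k + 2)·f(k) = k**2 + 3*k - 1.
d = 2 from the (1,1,2) case.
Solving with deg f ≤ 2: f(k) = k*(k - 2).
Certificate R = B(k−1)f/C = k*(k - 2)*(k + 2)/(k**2 + 3*k - 1) gives s_k = k*(2 - k)/(k + 1).
s_(k+1) − s_k = (-k**2 - 3*k + 1)/(k**2 + 3*k + 2) = t_k.

s_k = k*(2 - k)/(k + 1)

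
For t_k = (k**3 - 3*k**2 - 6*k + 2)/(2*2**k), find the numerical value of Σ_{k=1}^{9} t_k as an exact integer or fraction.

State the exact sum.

Ratio r(k) = (k**3 - 9*k - 6)/(2*(k**3 - 3*k**2 - 6*k + 2)).
So A=1/2 and B=1, with C=k**3 - 3*k**2 - 6*k + 2.
Need (1/2)·f(k+1) − (1)·f(k) = k**3 - 3*k**2 - 6*k + 2.
From deg A=0, deg B=0, deg C=3: d=3.
A polynomial solution: f(k) = -2*k*(k**2 - 3).
So s_k = (B(k−1)f/C)·t_k = (-2*k*(k**2 - 3)/(k**3 - 3*k**2 - 6*k + 2))·t_k = k*(3 - k**2)/2**k.
Verify: (k**3 - 3*k**2 - 6*k + 2)/(2*2**k) matches t_k.
Sum = s_(10) − s_(1); s_(10) = -485/512, s_(1) = 1 ⇒ -997/512.

Σ = -997/512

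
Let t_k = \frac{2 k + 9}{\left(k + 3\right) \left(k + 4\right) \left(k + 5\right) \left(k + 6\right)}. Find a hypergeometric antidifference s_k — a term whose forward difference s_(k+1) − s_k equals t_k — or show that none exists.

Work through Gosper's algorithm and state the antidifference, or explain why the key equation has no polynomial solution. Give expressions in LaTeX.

s_k = \frac{k \left(k + 8\right)}{15 \left(k^{2} + 8 k + 15\right)}

The ratio is (k + 3)*(2*k + 11)/((k + 7)*(2*k + 9)).
A = k + 3, B = k + 7, C = k + 9/2.
Need (k + 3)·f(k+1) − (k + 6)·f(k) = k + 9/2.
d = 3 from the (1,1,1) case.
Match coefficients ⇒ f(k) = k*(k + 4)*(k + 8)/30.
Get s_k = R·t_k = k*(k + 8)/(15*(k**2 + 8*k + 15)) with R(k) = B(k−1)f(k)/C(k) = k*(k + 4)*(k + 6)*(k + 8)/(15*(2*k + 9)).
s_(k+1) − s_k = (2*k + 9)/(k**4 + 18*k**3 + 119*k**2 + 342*k + 360) = t_k.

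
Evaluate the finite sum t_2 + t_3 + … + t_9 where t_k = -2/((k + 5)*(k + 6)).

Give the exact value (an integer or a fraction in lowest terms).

t_(k+1)/t_k = (k + 5)/(k + 7).
So A=k + 5 and B=k + 7, with C=1.
Solve (k + 5)·f(k+1) − (k + 6)·f(k) = 1.
d = 1 from the (1,1,0) case.
Solving with deg f ≤ 1: f(k) = k/5.
Then R = B(k−1)f/C = k*(k + 6)/5, so s_k = R(k)·t_k = -2*k/(5*k + 25).
Verify: -2/(k**2 + 11*k + 30) matches t_k.
Σ_(k=2)^(9) t_k = s_(10) − s_(2) = -4/15 − (-4/35) = -16/105.

Σ = -16/105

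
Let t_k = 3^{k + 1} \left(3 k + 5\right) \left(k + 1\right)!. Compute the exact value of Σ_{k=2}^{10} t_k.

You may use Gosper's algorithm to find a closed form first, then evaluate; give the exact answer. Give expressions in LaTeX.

Ratio r(k) = 3*(k + 2)*(3*k + 8)/(3*k + 5).
Factor: A=3*k + 6; B=1; C=k + 5/3.
Need (3*k + 6)·f(k+1) − (1)·f(k) = k + 5/3.
Bound: deg f ≤ 0.
A polynomial solution: f(k) = 1/3.
Certificate R = B(k−1)f/C = 1/(3*k + 5) gives s_k = 3**(k + 1)*factorial(k + 1).
Verify: 3**(k + 1)*(3*k + 5)*factorial(k + 1) matches t_k.
Telescoping: Σ = s_(11) − s_(2) = 254561089305600 − (162) = 254561089305438.

Σ = 254561089305438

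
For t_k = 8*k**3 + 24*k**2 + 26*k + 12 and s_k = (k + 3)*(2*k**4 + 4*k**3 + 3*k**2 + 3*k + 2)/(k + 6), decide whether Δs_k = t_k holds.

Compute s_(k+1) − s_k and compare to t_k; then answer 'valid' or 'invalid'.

Invalid: residual 3*(-6*k**4 - 68*k**3 - 167*k**2 - 165*k - 70)/(k**2 + 13*k + 42) ≠ 0.

s_(k+1) = (2*k**5 + 20*k**4 + 75*k**3 + 137*k**2 + 130*k + 56)/(k + 7)
s_(k+1) − s_k = (8*k**5 + 110*k**4 + 470*k**3 + 857*k**2 + 753*k + 294)/(k**2 + 13*k + 42)
(s_(k+1) − s_k) − t_k = 3*(-6*k**4 - 68*k**3 - 167*k**2 - 165*k - 70)/(k**2 + 13*k + 42)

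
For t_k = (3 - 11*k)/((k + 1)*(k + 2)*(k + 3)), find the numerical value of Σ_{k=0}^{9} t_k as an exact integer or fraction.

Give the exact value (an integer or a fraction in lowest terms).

Σ = -25/22

t_(k+1)/t_k = (k + 1)*(11*k + 8)/((k + 4)*(11*k - 3)).
Take A(k)=k + 1, B(k)=k + 4, C(k)=k - 3/11.
f must satisfy (k + 1)·f(k+1) − (k + 3)·f(k) = k - 3/11.
From deg A=1, deg B=1, deg C=1: d=2.
Match coefficients ⇒ f(k) = k*(2*k - 5)/11.
Certificate R = B(k−1)f/C = k*(k + 3)*(2*k - 5)/(11*k - 3) gives s_k = k*(5 - 2*k)/((k + 1)*(k + 2)).
s_(k+1) − s_k = (3 - 11*k)/(k**3 + 6*k**2 + 11*k + 6) = t_k.
Sum = s_(10) − s_(0); s_(10) = -25/22, s_(0) = 0 ⇒ -25/22.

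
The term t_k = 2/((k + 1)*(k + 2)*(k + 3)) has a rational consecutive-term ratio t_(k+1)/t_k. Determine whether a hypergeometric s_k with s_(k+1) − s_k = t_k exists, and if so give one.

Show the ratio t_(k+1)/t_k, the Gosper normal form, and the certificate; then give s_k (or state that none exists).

s_k = k*(k + 3)/(2*(k + 1)*(k + 2))

Ratio r(k) = (k + 1)/(k + 4).
Gosper form: A/B · C(k+1)/C(k) with A=k + 1, B=k + 4, C=1.
Solve (k + 1)·f(k+1) − (k + 3)·f(k) = 1.
d = 2 from the (1,1,0) case.
Coefficient equations give f(k) = k*(k + 3)/4.
Certificate R = B(k−1)f/C = k*(k + 3)**2/4 gives s_k = k*(k + 3)/(2*(k + 1)*(k + 2)).
Δs = 2/(k**3 + 6*k**2 + 11*k + 6), as required.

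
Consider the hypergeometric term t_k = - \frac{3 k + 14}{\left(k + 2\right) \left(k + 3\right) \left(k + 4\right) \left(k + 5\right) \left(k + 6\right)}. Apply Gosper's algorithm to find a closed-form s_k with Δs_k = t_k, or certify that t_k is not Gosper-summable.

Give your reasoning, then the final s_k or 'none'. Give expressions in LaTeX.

Step 1: r(k) = (k + 2)*(3*k + 17)/((k + 7)*(3*k + 14)).
Gosper form: A/B · C(k+1)/C(k) with A=k + 2, B=k + 7, C=k + 14/3.
f must satisfy (k + 2)·f(k+1) − (k + 6)·f(k) = k + 14/3.
Degrees (1,1,1) ⇒ d ≤ 4.
Solve for f: f(k) = k*(k + 4)*(k**2 + 10*k + 31)/90 (degree 4 ≤ 4).
Get s_k = R·t_k = k*(-k**2 - 10*k - 31)/(30*(k**3 + 10*k**2 + 31*k + 30)) with R(k) = B(k−1)f(k)/C(k) = k*(k + 4)*(k + 6)*(k**2 + 10*k + 31)/(30*(3*k + 14)).
Verify: (-3*k - 14)/(k**5 + 20*k**4 + 155*k**3 + 580*k**2 + 1044*k + 720) matches t_k.

s_k = \frac{k \left(- k^{2} - 10 k - 31\right)}{30 \left(k^{3} + 10 k^{2} + 31 k + 30\right)}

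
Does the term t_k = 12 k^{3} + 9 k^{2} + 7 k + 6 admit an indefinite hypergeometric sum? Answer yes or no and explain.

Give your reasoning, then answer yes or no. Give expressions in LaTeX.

Yes. s_k = k \left(3 k^{3} - 3 k^{2} + 2 k + 4\right).

Step 1: r(k) = (12*k**3 + 45*k**2 + 61*k + 34)/(12*k**3 + 9*k**2 + 7*k + 6).
Factor: A=1; B=1; C=k**3 + 3*k**2/4 + 7*k/12 + 1/2.
Solve (1)·f(k+1) − (1)·f(k) = k**3 + 3*k**2/4 + 7*k/12 + 1/2.
d = 4 from the (0,0,3) case.
A polynomial solution: f(k) = k*(3*k**3 - 3*k**2 + 2*k + 4)/12.
Certificate R = B(k−1)f/C = k*(3*k**3 - 3*k**2 + 2*k + 4)/(12*k**3 + 9*k**2 + 7*k + 6) gives s_k = k*(3*k**3 - 3*k**2 + 2*k + 4).
Δs = 12*k**3 + 9*k**2 + 7*k + 6, as required.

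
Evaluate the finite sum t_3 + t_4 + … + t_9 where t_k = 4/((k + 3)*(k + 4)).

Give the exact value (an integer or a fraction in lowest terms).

The ratio is (k + 3)/(k + 5).
So A=k + 3 and B=k + 5, with C=1.
Solve (k + 3)·f(k+1) − (k + 4)·f(k) = 1.
deg f ≤ 1 (via 1,1,0).
A polynomial solution: f(k) = k/3.
Then R = B(k−1)f/C = k*(k + 4)/3, so s_k = R(k)·t_k = 4*k/(3*(k + 3)).
Δs = 4/(k**2 + 7*k + 12), as required.
Σ_(k=3)^(9) t_k = s_(10) − s_(3) = 40/39 − (2/3) = 14/39.

Σ = 14/39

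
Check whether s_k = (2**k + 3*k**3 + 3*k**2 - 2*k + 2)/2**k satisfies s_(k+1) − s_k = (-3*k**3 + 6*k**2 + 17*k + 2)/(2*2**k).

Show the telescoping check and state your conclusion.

s_(k+1) = (2*2**k + 3*k**3 + 12*k**2 + 13*k + 6)/(2*2**k)
s_(k+1) − s_k = (-3*k**3 + 6*k**2 + 17*k + 2)/(2*2**k)
(s_(k+1) − s_k) − t_k = 0

Valid — Δs_k = t_k.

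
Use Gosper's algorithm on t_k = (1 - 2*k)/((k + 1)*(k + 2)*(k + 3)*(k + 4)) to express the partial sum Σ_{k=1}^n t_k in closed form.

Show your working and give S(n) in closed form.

r(k) = (k + 1)*(2*k + 1)/((k + 5)*(2*k - 1)) after simplifying.
Normal form (A,B,C) = (k + 1, k + 5, k - 1/2).
Key eq: (k + 1)·f(k+1) = (k + 4)·f(k) + (k - 1/2).
Degrees (1,1,1) ⇒ d ≤ 3.
A polynomial solution: f(k) = -k/2.
Get s_k = R·t_k = k/((k + 1)*(k + 2)*(k + 3)) with R(k) = B(k−1)f(k)/C(k) = -k*(k + 4)/(2*k - 1).
Check: Δs_k = (-k*(k + 4) + (k + 1)**2)/((k + 1)*(k + 2)*(k + 3)*(k + 4)). ✓
Telescope: S(n) = s_(n+1) − s_(1) = (n + 1)/(n**3 + 9*n**2 + 26*n + 24) − (1/24) = n*(-n**2 - 9*n - 2)/(24*(n**3 + 9*n**2 + 26*n + 24)).

S(n) = n*(-n**2 - 9*n - 2)/(24*(n**3 + 9*n**2 + 26*n + 24))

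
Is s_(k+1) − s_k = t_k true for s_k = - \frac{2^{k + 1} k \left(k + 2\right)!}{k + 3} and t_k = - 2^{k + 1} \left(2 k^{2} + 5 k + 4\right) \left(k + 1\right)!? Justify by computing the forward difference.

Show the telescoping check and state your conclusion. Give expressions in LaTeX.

s_(k+1) = -2**(k + 2)*(k + 1)*factorial(k + 3)/(k + 4)
s_(k+1) − s_k = -2**(k + 1)*(2*k**3 + 13*k**2 + 26*k + 18)*factorial(k + 2)/((k + 3)*(k + 4))
(s_(k+1) − s_k) − t_k = 2**(k + 1)*(2*k**3 + 11*k**2 + 18*k + 12)*factorial(k + 1)/((k + 3)*(k + 4))

Invalid: residual \frac{2^{k + 1} \left(2 k^{3} + 11 k^{2} + 18 k + 12\right) \left(k + 1\right)!}{\left(k + 3\right) \left(k + 4\right)} ≠ 0.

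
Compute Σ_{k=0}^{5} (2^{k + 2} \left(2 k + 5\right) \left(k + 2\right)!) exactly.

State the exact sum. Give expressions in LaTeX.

The ratio is 2*(k + 3)*(2*k + 7)/(2*k + 5).
Take A(k)=2*k + 6, B(k)=1, C(k)=k + 5/2.
Solve (2*k + 6)·f(k+1) − (1)·f(k) = k + 5/2.
deg f ≤ 0 (via 1,0,1).
Solving with deg f ≤ 0: f(k) = 1/2.
Certificate R = B(k−1)f/C = 1/(2*k + 5) gives s_k = 2**(k + 2)*factorial(k + 2).
Verify: 2**(k + 2)*(2*k + 5)*factorial(k + 2) matches t_k.
Evaluate s at k=6 and k=0: 10321920 and 8; difference 10321912.

Σ = 10321912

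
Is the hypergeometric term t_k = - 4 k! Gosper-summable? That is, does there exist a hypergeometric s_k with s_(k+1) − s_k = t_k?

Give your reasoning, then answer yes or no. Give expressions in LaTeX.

t_(k+1)/t_k = k + 1.
So A=k + 1 and B=1, with C=1.
f must satisfy (k + 1)·f(k+1) − (1)·f(k) = 1.
d = -1 from the (1,0,0) case.
deg f ≤ -1 is impossible — no certificate.

No. Not Gosper-summable.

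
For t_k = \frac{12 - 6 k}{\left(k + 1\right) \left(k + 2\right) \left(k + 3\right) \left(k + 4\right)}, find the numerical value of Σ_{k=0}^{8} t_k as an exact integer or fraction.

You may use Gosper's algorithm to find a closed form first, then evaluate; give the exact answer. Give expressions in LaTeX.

r(k) = (k - 1)*(k + 1)/((k - 2)*(k + 5)) after simplifying.
Take A(k)=k + 1, B(k)=k + 5, C(k)=k - 2.
Need (k + 1)·f(k+1) − (k + 4)·f(k) = k - 2.
Bound: deg f ≤ 3.
Coefficient equations give f(k) = -k*(k**2 + 6*k + 17)/12.
R(k) = B(k−1)·f(k)/C(k) = -k*(k + 4)*(k**2 + 6*k + 17)/(12*(k - 2)); s_k = R·t_k = k*(k**2 + 6*k + 17)/(2*(k + 1)*(k + 2)*(k + 3)).
Δs = 6*(2 - k)/(k**4 + 10*k**3 + 35*k**2 + 50*k + 24), as required.
Telescoping: Σ = s_(9) − s_(0) = 57/110 − (0) = 57/110.

Σ = 57/110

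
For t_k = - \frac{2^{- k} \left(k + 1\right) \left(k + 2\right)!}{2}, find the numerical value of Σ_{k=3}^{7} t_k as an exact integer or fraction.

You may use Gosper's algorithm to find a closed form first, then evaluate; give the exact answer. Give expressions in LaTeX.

Step 1: r(k) = (k + 2)*(k + 3)/(2*(k + 1)).
So A=k/2 + 3/2 and B=1, with C=k + 1.
Solve (k/2 + 3/2)·f(k+1) − (1)·f(k) = k + 1.
From deg A=1, deg B=0, deg C=1: d=0.
Solving with deg f ≤ 0: f(k) = 2.
R(k) = B(k−1)·f(k)/C(k) = 2/(k + 1); s_k = R·t_k = -factorial(k + 2)/2**k.
s_(k+1) − s_k = -(k + 1)*factorial(k + 2)/(2*2**k) = t_k.
Sum = s_(8) − s_(3); s_(8) = -14175, s_(3) = -15 ⇒ -14160.

Σ = -14160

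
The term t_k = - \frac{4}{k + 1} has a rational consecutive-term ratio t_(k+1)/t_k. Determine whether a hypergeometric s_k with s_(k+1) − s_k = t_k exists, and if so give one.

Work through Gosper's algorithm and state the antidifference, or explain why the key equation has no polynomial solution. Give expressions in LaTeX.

none — t_k is not Gosper-summable

Ratio r(k) = (k + 1)/(k + 2).
Gosper form: A/B · C(k+1)/C(k) with A=k + 1, B=k + 2, C=1.
f must satisfy (k + 1)·f(k+1) − (k + 1)·f(k) = 1.
deg f ≤ 0 (via 1,1,0).
Generic f = c0 gives residual -1; -1 = 0 cannot hold, so t_k is not Gosper-summable.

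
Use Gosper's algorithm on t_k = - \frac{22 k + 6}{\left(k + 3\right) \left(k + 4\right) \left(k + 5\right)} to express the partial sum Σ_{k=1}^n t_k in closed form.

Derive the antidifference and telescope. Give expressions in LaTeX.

S(n) = \frac{n \left(- 29 n - 41\right)}{10 \left(n^{2} + 9 n + 20\right)}

The ratio is (k + 3)*(11*k + 14)/((k + 6)*(11*k + 3)).
A = k + 3, B = k + 6, C = k + 3/11.
Solve (k + 3)·f(k+1) − (k + 5)·f(k) = k + 3/11.
deg f ≤ 2 (via 1,1,1).
A polynomial solution: f(k) = k*(3*k - 1)/22.
Certificate R = B(k−1)f/C = k*(k + 5)*(3*k - 1)/(2*(11*k + 3)) gives s_k = -k*(3*k - 1)/((k + 3)*(k + 4)).
s_(k+1) − s_k = 2*(-11*k - 3)/(k**3 + 12*k**2 + 47*k + 60) = t_k.
Evaluate: s_(n+1) = (-3*n**2 - 5*n - 2)/(n**2 + 9*n + 20); subtract s_(1) = -1/10 ⇒ S(n) = n*(-29*n - 41)/(10*(n**2 + 9*n + 20)).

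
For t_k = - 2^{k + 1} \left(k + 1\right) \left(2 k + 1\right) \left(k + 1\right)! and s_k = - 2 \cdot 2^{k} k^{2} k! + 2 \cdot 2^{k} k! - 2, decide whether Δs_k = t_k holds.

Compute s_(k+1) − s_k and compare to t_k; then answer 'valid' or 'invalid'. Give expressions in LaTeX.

s_(k+1) = -4*2**k*k**3*factorial(k) - 12*2**k*k**2*factorial(k) - 8*2**k*k*factorial(k) - 2
s_(k+1) − s_k = -2**(k + 1)*(k + 1)*(2*k + 1)*factorial(k + 1)
(s_(k+1) − s_k) − t_k = 0

valid (s_(k+1) − s_k reduces to t_k)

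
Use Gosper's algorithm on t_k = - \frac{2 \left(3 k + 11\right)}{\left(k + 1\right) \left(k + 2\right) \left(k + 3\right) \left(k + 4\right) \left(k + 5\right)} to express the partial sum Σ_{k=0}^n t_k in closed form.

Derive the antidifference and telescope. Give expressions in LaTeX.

Ratio r(k) = (k + 1)*(3*k + 14)/((k + 6)*(3*k + 11)).
A = k + 1, B = k + 6, C = k + 11/3.
f must satisfy (k + 1)·f(k+1) − (k + 5)·f(k) = k + 11/3.
Degrees (1,1,1) ⇒ d ≤ 4.
Coefficient equations give f(k) = k*(k + 3)*(k**2 + 7*k + 14)/24.
So s_k = (B(k−1)f/C)·t_k = (k*(k + 3)*(k + 5)*(k**2 + 7*k + 14)/(8*(3*k + 11)))·t_k = k*(-k**2 - 7*k - 14)/(4*(k**3 + 7*k**2 + 14*k + 8)).
s_(k+1) − s_k = 2*(-3*k - 11)/(k**5 + 15*k**4 + 85*k**3 + 225*k**2 + 274*k + 120) = t_k.
s_(n+1) = (-n**3 - 10*n**2 - 31*n - 22)/(4*(n**3 + 10*n**2 + 31*n + 30)) and s_(0) = 0, so S(n) = (-n**3 - 10*n**2 - 31*n - 22)/(4*(n**3 + 10*n**2 + 31*n + 30)).

S(n) = \frac{- n^{3} - 10 n^{2} - 31 n - 22}{4 \left(n^{3} + 10 n^{2} + 31 n + 30\right)}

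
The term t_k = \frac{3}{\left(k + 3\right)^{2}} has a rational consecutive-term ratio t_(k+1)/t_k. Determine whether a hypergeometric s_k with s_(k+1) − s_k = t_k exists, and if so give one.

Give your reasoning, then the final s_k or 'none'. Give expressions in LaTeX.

not Gosper-summable; s_k does not exist

Ratio r(k) = (k + 3)**2/(k + 4)**2.
Factor: A=k**2 + 6*k + 9; B=k**2 + 8*k + 16; C=1.
f must satisfy (k**2 + 6*k + 9)·f(k+1) − (k**2 + 6*k + 9)·f(k) = 1.
deg f ≤ 0 (via 2,2,0).
Write f(k) = c0. Then LHS − RHS = -1, requiring -1 = 0: contradictory. No certificate.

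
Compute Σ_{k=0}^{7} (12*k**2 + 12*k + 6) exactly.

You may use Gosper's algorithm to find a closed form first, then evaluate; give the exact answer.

Σ = 2064

Step 1: r(k) = (2*k**2 + 6*k + 5)/(2*k**2 + 2*k + 1).
Gosper form: A/B · C(k+1)/C(k) with A=1, B=1, C=k**2 + k + 1/2.
Solve (1)·f(k+1) − (1)·f(k) = k**2 + k + 1/2.
Bound: deg f ≤ 3.
Coefficient equations give f(k) = k*(2*k**2 + 1)/6.
Certificate R = B(k−1)f/C = k*(2*k**2 + 1)/(3*(2*k**2 + 2*k + 1)) gives s_k = 4*k**3 + 2*k.
Δs = 12*k**2 + 12*k + 6, as required.
Evaluate s at k=8 and k=0: 2064 and 0; difference 2064.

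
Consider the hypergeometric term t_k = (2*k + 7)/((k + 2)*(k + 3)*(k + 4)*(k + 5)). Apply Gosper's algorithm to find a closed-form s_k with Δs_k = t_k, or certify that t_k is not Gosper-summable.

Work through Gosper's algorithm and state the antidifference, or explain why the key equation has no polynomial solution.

s_k = k*(k + 6)/(8*(k**2 + 6*k + 8))

The ratio is (k + 2)*(2*k + 9)/((k + 6)*(2*k + 7)).
Normal form (A,B,C) = (k + 2, k + 6, k + 7/2).
Need (k + 2)·f(k+1) − (k + 5)·f(k) = k + 7/2.
From deg A=1, deg B=1, deg C=1: d=3.
Solve for f: f(k) = k*(k + 3)*(k + 6)/16 (degree 3 ≤ 3).
Then R = B(k−1)f/C = k*(k + 3)*(k + 5)*(k + 6)/(8*(2*k + 7)), so s_k = R(k)·t_k = k*(k + 6)/(8*(k**2 + 6*k + 8)).
Δs = (2*k + 7)/(k**4 + 14*k**3 + 71*k**2 + 154*k + 120), as required.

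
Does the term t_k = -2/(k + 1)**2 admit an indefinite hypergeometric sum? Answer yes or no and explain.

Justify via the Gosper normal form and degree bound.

No — t_k has no hypergeometric antidifference.

r(k) = (k + 1)**2/(k + 2)**2 after simplifying.
Normal form (A,B,C) = (k**2 + 2*k + 1, k**2 + 4*k + 4, 1).
Need (k**2 + 2*k + 1)·f(k+1) − (k**2 + 2*k + 1)·f(k) = 1.
Degrees (2,2,0) ⇒ d ≤ 0.
Write f(k) = c0. Then LHS − RHS = -1, requiring -1 = 0: contradictory. No certificate.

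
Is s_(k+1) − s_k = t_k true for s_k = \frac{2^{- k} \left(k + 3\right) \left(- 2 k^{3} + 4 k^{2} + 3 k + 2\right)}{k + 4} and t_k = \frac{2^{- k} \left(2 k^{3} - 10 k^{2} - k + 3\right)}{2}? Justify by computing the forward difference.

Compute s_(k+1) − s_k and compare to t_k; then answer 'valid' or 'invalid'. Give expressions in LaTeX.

Invalid: residual \frac{2^{- k} \left(- 2 k^{4} - 2 k^{3} + 49 k^{2} + 7 k - 8\right)}{2 \left(k^{2} + 9 k + 20\right)} ≠ 0.

s_(k+1) = (-2*k**4 - 10*k**3 - 3*k**2 + 27*k + 28)/(2*2**k*(k + 5))
s_(k+1) − s_k = (2*k**5 + 6*k**4 - 53*k**3 - 157*k**2 + 14*k + 52)/(2*2**k*(k**2 + 9*k + 20))
(s_(k+1) − s_k) − t_k = (-2*k**4 - 2*k**3 + 49*k**2 + 7*k - 8)/(2*2**k*(k**2 + 9*k + 20))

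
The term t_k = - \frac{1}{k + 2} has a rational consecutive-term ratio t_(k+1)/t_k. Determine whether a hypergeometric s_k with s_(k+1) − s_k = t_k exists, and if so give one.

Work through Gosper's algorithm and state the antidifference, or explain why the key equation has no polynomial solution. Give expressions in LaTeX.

none — t_k is not Gosper-summable

Step 1: r(k) = (k + 2)/(k + 3).
Gosper form: A/B · C(k+1)/C(k) with A=k + 2, B=k + 3, C=1.
Solve (k + 2)·f(k+1) − (k + 2)·f(k) = 1.
d = 0 from the (1,1,0) case.
Generic f = c0 gives residual -1; -1 = 0 cannot hold, so t_k is not Gosper-summable.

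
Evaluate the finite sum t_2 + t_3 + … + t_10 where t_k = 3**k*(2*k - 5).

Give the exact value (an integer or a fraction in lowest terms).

Σ = 1240047

Ratio r(k) = 3*(2*k - 3)/(2*k - 5).
Factor: A=3; B=1; C=k - 5/2.
Key eq: (3)·f(k+1) = (1)·f(k) + (k - 5/2).
Bound: deg f ≤ 1.
Solving with deg f ≤ 1: f(k) = (k - 4)/2.
Get s_k = R·t_k = 3**k*(k - 4) with R(k) = B(k−1)f(k)/C(k) = (k - 4)/(2*k - 5).
Verify: 3**k*(2*k - 5) matches t_k.
Σ_(k=2)^(10) t_k = s_(11) − s_(2) = 1240029 − (-18) = 1240047.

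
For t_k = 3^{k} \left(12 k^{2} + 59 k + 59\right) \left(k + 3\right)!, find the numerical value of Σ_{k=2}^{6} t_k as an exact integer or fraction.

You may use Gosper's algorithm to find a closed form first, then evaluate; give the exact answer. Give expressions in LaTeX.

Σ = 230149372680

r(k) = 3*(12*k**3 + 131*k**2 + 462*k + 520)/(12*k**2 + 59*k + 59) after simplifying.
Factor: A=3*k + 12; B=1; C=k**2 + 59*k/12 + 59/12.
Need (3*k + 12)·f(k+1) − (1)·f(k) = k**2 + 59*k/12 + 59/12.
deg f ≤ 1 (via 1,0,2).
Coefficient equations give f(k) = (4*k + 1)/12.
Certificate R = B(k−1)f/C = (4*k + 1)/(12*k**2 + 59*k + 59) gives s_k = 3**k*(4*k + 1)*factorial(k + 3).
s_(k+1) − s_k = 3**k*(12*k**2 + 59*k + 59)*factorial(k + 3) = t_k.
Sum = s_(7) − s_(2); s_(7) = 230149382400, s_(2) = 9720 ⇒ 230149372680.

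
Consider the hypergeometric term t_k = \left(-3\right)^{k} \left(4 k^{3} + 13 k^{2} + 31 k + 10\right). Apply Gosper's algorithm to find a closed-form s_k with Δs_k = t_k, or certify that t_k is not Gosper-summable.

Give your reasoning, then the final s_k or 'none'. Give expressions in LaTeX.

s_k = \left(-3\right)^{k} \left(- k^{3} - k^{2} - 4 k + 2\right)

t_(k+1)/t_k = 3*(-4*k**3 - 25*k**2 - 69*k - 58)/(4*k**3 + 13*k**2 + 31*k + 10).
Gosper form: A/B · C(k+1)/C(k) with A=-3, B=1, C=k**3 + 13*k**2/4 + 31*k/4 + 5/2.
Key eq: (-3)·f(k+1) = (1)·f(k) + (k**3 + 13*k**2/4 + 31*k/4 + 5/2).
d = 3 from the (0,0,3) case.
Coefficient equations give f(k) = -(k**3 + k**2 + 4*k - 2)/4.
Get s_k = R·t_k = (-3)**k*(-k**3 - k**2 - 4*k + 2) with R(k) = B(k−1)f(k)/C(k) = -(k**3 + k**2 + 4*k - 2)/(4*k**3 + 13*k**2 + 31*k + 10).
Verify: (-3)**k*(4*k**3 + 13*k**2 + 31*k + 10) matches t_k.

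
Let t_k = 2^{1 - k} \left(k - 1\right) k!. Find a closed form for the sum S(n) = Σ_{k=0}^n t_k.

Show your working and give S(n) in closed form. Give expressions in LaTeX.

Compute t_(k+1)/t_k: get k*(k + 1)/(2*(k - 1)).
A = k/2 + 1/2, B = 1, C = k - 1.
Need (k/2 + 1/2)·f(k+1) − (1)·f(k) = k - 1.
d = 0 from the (1,0,1) case.
Match coefficients ⇒ f(k) = 2.
Certificate R = B(k−1)f/C = 2/(k - 1) gives s_k = 2**(2 - k)*factorial(k).
s_(k+1) − s_k = 2**(1 - k)*(k - 1)*factorial(k) = t_k.
s_(n+1) = 2**(1 - n)*factorial(n + 1) and s_(0) = 4, so S(n) = 2**(1 - n)*(-2**(n + 1) + n*factorial(n) + factorial(n)).

S(n) = 2^{1 - n} \left(- 2^{n + 1} + n n! + n!\right)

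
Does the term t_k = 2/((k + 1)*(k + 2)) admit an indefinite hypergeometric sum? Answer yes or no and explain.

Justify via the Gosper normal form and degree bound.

Yes. s_k = 2*k/(k + 1).

Compute t_(k+1)/t_k: get (k + 1)/(k + 3).
Gosper form: A/B · C(k+1)/C(k) with A=k + 1, B=k + 3, C=1.
Solve (k + 1)·f(k+1) − (k + 2)·f(k) = 1.
From deg A=1, deg B=1, deg C=0: d=1.
Coefficient equations give f(k) = k.
So s_k = (B(k−1)f/C)·t_k = (k*(k + 2))·t_k = 2*k/(k + 1).
Check: Δs_k = 2/(k**2 + 3*k + 2). ✓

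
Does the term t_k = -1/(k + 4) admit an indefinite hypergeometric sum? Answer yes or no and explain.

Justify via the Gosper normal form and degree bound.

No — key equation has no polynomial f.

Step 1: r(k) = (k + 4)/(k + 5).
So A=k + 4 and B=k + 5, with C=1.
Solve (k + 4)·f(k+1) − (k + 4)·f(k) = 1.
deg f ≤ 0 (via 1,1,0).
Write f(k) = c0. Then LHS − RHS = -1, requiring -1 = 0: contradictory. No certificate.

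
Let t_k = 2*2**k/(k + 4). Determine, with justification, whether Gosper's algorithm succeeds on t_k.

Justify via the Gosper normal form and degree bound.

No — t_k has no hypergeometric antidifference.

The ratio is 2*(k + 4)/(k + 5).
Take A(k)=2*k + 8, B(k)=k + 5, C(k)=1.
Solve (2*k + 8)·f(k+1) − (k + 4)·f(k) = 1.
Bound: deg f ≤ -1.
deg f ≤ -1 is impossible — no certificate.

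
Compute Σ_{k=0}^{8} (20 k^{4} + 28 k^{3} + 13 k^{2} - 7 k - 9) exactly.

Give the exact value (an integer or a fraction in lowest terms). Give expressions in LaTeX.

Σ = 214047

r(k) = (20*k**4 + 108*k**3 + 217*k**2 + 183*k + 45)/(20*k**4 + 28*k**3 + 13*k**2 - 7*k - 9) after simplifying.
Factor: A=1; B=1; C=k**4 + 7*k**3/5 + 13*k**2/20 - 7*k/20 - 9/20.
Solve (1)·f(k+1) − (1)·f(k) = k**4 + 7*k**3/5 + 13*k**2/20 - 7*k/20 - 9/20.
deg f ≤ 5 (via 0,0,4).
Coefficient equations give f(k) = k*(4*k**4 - 3*k**3 - 3*k**2 - 3*k - 4)/20.
So s_k = (B(k−1)f/C)·t_k = (k*(4*k**4 - 3*k**3 - 3*k**2 - 3*k - 4)/(20*k**4 + 28*k**3 + 13*k**2 - 7*k - 9))·t_k = k*(4*k**4 - 3*k**3 - 3*k**2 - 3*k - 4).
Δs = 20*k**4 + 28*k**3 + 13*k**2 - 7*k - 9, as required.
Telescoping: Σ = s_(9) − s_(0) = 214047 − (0) = 214047.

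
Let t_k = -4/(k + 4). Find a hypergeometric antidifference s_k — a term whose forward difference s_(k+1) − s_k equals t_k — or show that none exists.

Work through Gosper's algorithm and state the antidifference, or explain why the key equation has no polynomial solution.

none (Gosper's algorithm certifies no s_k)

Compute t_(k+1)/t_k: get (k + 4)/(k + 5).
So A=k + 4 and B=k + 5, with C=1.
f must satisfy (k + 4)·f(k+1) − (k + 4)·f(k) = 1.
From deg A=1, deg B=1, deg C=0: d=0.
f = c0 ⇒ A·f(k+1) − B(k−1)·f(k) − C = -1. The system {-1 = 0} is inconsistent; no antidifference.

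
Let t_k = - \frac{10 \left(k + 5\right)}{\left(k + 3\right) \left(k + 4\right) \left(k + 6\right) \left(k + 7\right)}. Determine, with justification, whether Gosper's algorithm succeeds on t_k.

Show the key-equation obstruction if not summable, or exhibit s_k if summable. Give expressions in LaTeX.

Ratio r(k) = (k + 3)*(k + 6)**2/((k + 5)**2*(k + 8)).
A = k + 3, B = k + 8, C = k**2 + 10*k + 25.
Key eq: (k + 3)·f(k+1) = (k + 7)·f(k) + (k**2 + 10*k + 25).
deg f ≤ 4 (via 1,1,2).
Solving with deg f ≤ 4: f(k) = k*(k + 4)*(k + 5)*(k + 9)/36.
R(k) = B(k−1)·f(k)/C(k) = k*(k + 4)*(k + 7)*(k + 9)/(36*(k + 5)); s_k = R·t_k = 5*k*(-k - 9)/(18*(k**2 + 9*k + 18)).
Verify: 10*(-k - 5)/(k**4 + 20*k**3 + 145*k**2 + 450*k + 504) matches t_k.

Yes. s_k = \frac{5 k \left(- k - 9\right)}{18 \left(k^{2} + 9 k + 18\right)}.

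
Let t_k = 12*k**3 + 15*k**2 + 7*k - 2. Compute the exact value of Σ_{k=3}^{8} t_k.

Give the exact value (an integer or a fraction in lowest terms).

Σ = 18648

r(k) = (12*k**3 + 51*k**2 + 73*k + 32)/(12*k**3 + 15*k**2 + 7*k - 2) after simplifying.
Normal form (A,B,C) = (1, 1, k**3 + 5*k**2/4 + 7*k/12 - 1/6).
Set up (1)·f(k+1) − (1)·f(k) − (k**3 + 5*k**2/4 + 7*k/12 - 1/6) = 0.
d = 4 from the (0,0,3) case.
Coefficient equations give f(k) = k*(3*k**3 - k**2 - k - 3)/12.
Then R = B(k−1)f/C = k*(3*k**3 - k**2 - k - 3)/(12*k**3 + 15*k**2 + 7*k - 2), so s_k = R(k)·t_k = k*(3*k**3 - k**2 - k - 3).
Check: Δs_k = 12*k**3 + 15*k**2 + 7*k - 2. ✓
Evaluate s at k=9 and k=3: 18846 and 198; difference 18648.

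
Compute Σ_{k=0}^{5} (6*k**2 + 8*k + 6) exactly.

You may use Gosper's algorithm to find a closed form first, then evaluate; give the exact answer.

The ratio is (3*k**2 + 10*k + 10)/(3*k**2 + 4*k + 3).
Normal form (A,B,C) = (1, 1, k**2 + 4*k/3 + 1).
f must satisfy (1)·f(k+1) − (1)·f(k) = k**2 + 4*k/3 + 1.
deg f ≤ 3 (via 0,0,2).
A polynomial solution: f(k) = k*(2*k**2 + k + 3)/6.
Then R = B(k−1)f/C = k*(2*k**2 + k + 3)/(2*(3*k**2 + 4*k + 3)), so s_k = R(k)·t_k = k*(2*k**2 + k + 3).
Verify: 6*k**2 + 8*k + 6 matches t_k.
Sum = s_(6) − s_(0); s_(6) = 486, s_(0) = 0 ⇒ 486.

Σ = 486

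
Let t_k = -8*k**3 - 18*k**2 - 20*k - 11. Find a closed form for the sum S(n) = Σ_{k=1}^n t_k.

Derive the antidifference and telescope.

S(n) = n*(-2*n**3 - 10*n**2 - 21*n - 24)

t_(k+1)/t_k = (8*k**3 + 42*k**2 + 80*k + 57)/(8*k**3 + 18*k**2 + 20*k + 11).
A = 1, B = 1, C = k**3 + 9*k**2/4 + 5*k/2 + 11/8.
Set up (1)·f(k+1) − (1)·f(k) − (k**3 + 9*k**2/4 + 5*k/2 + 11/8) = 0.
deg f ≤ 4 (via 0,0,3).
Solve for f: f(k) = k*(2*k**3 + 2*k**2 + 3*k + 4)/8 (degree 4 ≤ 4).
Get s_k = R·t_k = k*(-2*k**3 - 2*k**2 - 3*k - 4) with R(k) = B(k−1)f(k)/C(k) = k*(2*k**3 + 2*k**2 + 3*k + 4)/(8*k**3 + 18*k**2 + 20*k + 11).
s_(k+1) − s_k = -8*k**3 - 18*k**2 - 20*k - 11 = t_k.
s_(n+1) = -2*n**4 - 10*n**3 - 21*n**2 - 24*n - 11 and s_(1) = -11, so S(n) = n*(-2*n**3 - 10*n**2 - 21*n - 24).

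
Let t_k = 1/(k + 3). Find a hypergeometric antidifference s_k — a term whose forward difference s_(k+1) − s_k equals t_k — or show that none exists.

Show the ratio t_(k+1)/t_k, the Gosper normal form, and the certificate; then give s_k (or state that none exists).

The ratio is (k + 3)/(k + 4).
Take A(k)=k + 3, B(k)=k + 4, C(k)=1.
Need (k + 3)·f(k+1) − (k + 3)·f(k) = 1.
Degrees (1,1,0) ⇒ d ≤ 0.
Put f(k) = c0: A·f(k+1) − B(k−1)·f(k) − C = -1; need -1 = 0 — inconsistent ⇒ no f, not summable.

none (Gosper's algorithm certifies no s_k)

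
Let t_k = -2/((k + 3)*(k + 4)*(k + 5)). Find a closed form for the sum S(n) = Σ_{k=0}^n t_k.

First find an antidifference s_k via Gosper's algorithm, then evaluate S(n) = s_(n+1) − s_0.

t_(k+1)/t_k = (k + 3)/(k + 6).
Factor: A=k + 3; B=k + 6; C=1.
Need (k + 3)·f(k+1) − (k + 5)·f(k) = 1.
d = 2 from the (1,1,0) case.
Solve for f: f(k) = k*(k + 7)/24 (degree 2 ≤ 2).
Then R = B(k−1)f/C = k*(k + 5)*(k + 7)/24, so s_k = R(k)·t_k = k*(-k - 7)/(12*(k + 3)*(k + 4)).
Verify: -2/(k**3 + 12*k**2 + 47*k + 60) matches t_k.
Σ_(k=0)^n t_k = s_(n+1) − s_(0) = ((-n**2 - 9*n - 8)/(12*(n**2 + 9*n + 20))) − (0), i.e. (-n**2 - 9*n - 8)/(12*(n**2 + 9*n + 20)).

S(n) = (-n**2 - 9*n - 8)/(12*(n**2 + 9*n + 20))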